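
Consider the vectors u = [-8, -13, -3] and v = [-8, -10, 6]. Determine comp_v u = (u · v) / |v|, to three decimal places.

12.445

u · v = (-8)·(-8) + (-13)·(-10) + (-3)·6 = 64 + 130 - 18 = 176
|v| = √(64 + 100 + 36) = √200 ≈ 14.1421
comp_v u = 176 / √200 ≈ 12.445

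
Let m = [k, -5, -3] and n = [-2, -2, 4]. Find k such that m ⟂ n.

m · n = k·(-2) + (-5)·(-2) + (-3)·4 = -2 - 2k
Set equal to 0: -2k = 2, so k = -1.

-1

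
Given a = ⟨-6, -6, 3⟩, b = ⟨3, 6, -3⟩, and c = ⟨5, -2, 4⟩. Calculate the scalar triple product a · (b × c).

-54

b × c:
i: 6·4 - (-3)·(-2) = 24 - 6 = 18
j: (-3)·5 - 3·4 = -15 - 12 = -27
k: 3·(-2) - 6·5 = -6 - 30 = -36
b × c = (18, -27, -36)
a · (b × c) = (-6)·18 + (-6)·(-27) + 3·(-36) = -108 + 162 - 108 = -54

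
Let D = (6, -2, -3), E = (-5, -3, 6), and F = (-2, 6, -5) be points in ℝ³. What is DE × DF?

(-70, -94, -96)

DE = (-11, -1, 9)
DF = (-8, 8, -2)
i: (-1)·(-2) - 9·8 = 2 - 72 = -70
j: 9·(-8) - (-11)·(-2) = -72 - 22 = -94
k: (-11)·8 - (-1)·(-8) = -88 - 8 = -96
DE × DF = (-70, -94, -96)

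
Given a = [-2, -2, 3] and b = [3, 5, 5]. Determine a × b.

i: (-2)·5 - 3·5 = -10 - 15 = -25
j: 3·3 - (-2)·5 = 9 - (-10) = 19
k: (-2)·5 - (-2)·3 = -10 - (-6) = -4
a × b = (-25, 19, -4)

(-25, 19, -4)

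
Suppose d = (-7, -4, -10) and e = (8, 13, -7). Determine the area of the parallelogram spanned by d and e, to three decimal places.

i: (-4)·(-7) - (-10)·13 = 28 - (-130) = 158
j: (-10)·8 - (-7)·(-7) = -80 - 49 = -129
k: (-7)·13 - (-4)·8 = -91 - (-32) = -59
d × e = (158, -129, -59)
|d × e| = √(158² + (-129)² + (-59)²) = √45086 ≈ 212.3346

212.335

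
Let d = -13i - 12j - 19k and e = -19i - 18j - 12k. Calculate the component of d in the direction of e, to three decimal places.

23.999

d · e = (-13)·(-19) + (-12)·(-18) + (-19)·(-12) = 247 + 216 + 228 = 691
|e| = √(361 + 324 + 144) = √829 ≈ 28.7924
comp_e d = 691 / √829 ≈ 23.999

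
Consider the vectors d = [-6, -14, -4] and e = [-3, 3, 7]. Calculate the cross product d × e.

i: (-14)·7 - (-4)·3 = -98 - (-12) = -86
j: (-4)·(-3) - (-6)·7 = 12 - (-42) = 54
k: (-6)·3 - (-14)·(-3) = -18 - 42 = -60
d × e = (-86, 54, -60)

(-86, 54, -60)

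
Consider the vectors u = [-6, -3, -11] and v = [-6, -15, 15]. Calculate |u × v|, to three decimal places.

i: (-3)·15 - (-11)·(-15) = -45 - 165 = -210
j: (-11)·(-6) - (-6)·15 = 66 - (-90) = 156
k: (-6)·(-15) - (-3)·(-6) = 90 - 18 = 72
u × v = (-210, 156, 72)
|u × v| = √((-210)² + 156² + 72²) = √73620 ≈ 271.3301

271.330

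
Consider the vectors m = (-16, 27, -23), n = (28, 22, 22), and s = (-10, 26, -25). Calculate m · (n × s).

n × s:
i: 22·(-25) - 22·26 = -550 - 572 = -1122
j: 22·(-10) - 28·(-25) = -220 - (-700) = 480
k: 28·26 - 22·(-10) = 728 - (-220) = 948
n × s = (-1122, 480, 948)
m · (n × s) = (-16)·(-1122) + 27·480 + (-23)·948 = 17952 + 12960 - 21804 = 9108

9108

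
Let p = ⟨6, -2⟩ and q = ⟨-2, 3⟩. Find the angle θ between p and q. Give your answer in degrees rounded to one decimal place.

p · q = 6·(-2) + (-2)·3 = -12 - 6 = -18
|p|² = 36 + 4 = 40,  |p| = √40 ≈ 6.324555
|q|² = 4 + 9 = 13,  |q| = √13 ≈ 3.605551
cos θ = -18 / (6.324555 · 3.605551) ≈ -0.78935
θ = arccos(-0.78935) ≈ 142.1°

142.1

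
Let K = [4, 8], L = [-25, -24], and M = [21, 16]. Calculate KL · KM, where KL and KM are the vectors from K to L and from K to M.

-749

KL = L − K = (-29, -32)
KM = M − K = (17, 8)
KL · KM = (-29)·17 + (-32)·8 = -493 - 256 = -749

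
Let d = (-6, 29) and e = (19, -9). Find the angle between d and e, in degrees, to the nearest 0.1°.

d · e = (-6)·19 + 29·(-9) = -114 - 261 = -375
|d|² = 36 + 841 = 877,  |d| = √877 ≈ 29.614186
|e|² = 361 + 81 = 442,  |e| = √442 ≈ 21.023796
cos θ = -375 / (29.614186 · 21.023796) ≈ -0.60231
θ = arccos(-0.60231) ≈ 127.0°

127.0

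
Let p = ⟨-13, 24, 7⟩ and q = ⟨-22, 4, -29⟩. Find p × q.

i: 24·(-29) - 7·4 = -696 - 28 = -724
j: 7·(-22) - (-13)·(-29) = -154 - 377 = -531
k: (-13)·4 - 24·(-22) = -52 - (-528) = 476
p × q = (-724, -531, 476)

(-724, -531, 476)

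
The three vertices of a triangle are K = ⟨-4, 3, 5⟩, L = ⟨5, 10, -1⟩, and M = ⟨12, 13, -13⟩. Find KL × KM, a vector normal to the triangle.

KL = (9, 7, -6)
KM = (16, 10, -18)
i: 7·(-18) - (-6)·10 = -126 - (-60) = -66
j: (-6)·16 - 9·(-18) = -96 - (-162) = 66
k: 9·10 - 7·16 = 90 - 112 = -22
KL × KM = (-66, 66, -22)

(-66, 66, -22)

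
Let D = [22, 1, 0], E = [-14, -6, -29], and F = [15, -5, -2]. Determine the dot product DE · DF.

DE = E − D = (-36, -7, -29)
DF = F − D = (-7, -6, -2)
DE · DF = (-36)·(-7) + (-7)·(-6) + (-29)·(-2) = 252 + 42 + 58 = 352

352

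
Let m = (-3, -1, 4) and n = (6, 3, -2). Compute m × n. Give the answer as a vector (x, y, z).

i: (-1)·(-2) - 4·3 = 2 - 12 = -10
j: 4·6 - (-3)·(-2) = 24 - 6 = 18
k: (-3)·3 - (-1)·6 = -9 - (-6) = -3
m × n = (-10, 18, -3)

(-10, 18, -3)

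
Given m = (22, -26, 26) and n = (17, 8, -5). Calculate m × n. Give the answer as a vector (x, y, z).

(-78, 552, 618)

i: (-26)·(-5) - 26·8 = 130 - 208 = -78
j: 26·17 - 22·(-5) = 442 - (-110) = 552
k: 22·8 - (-26)·17 = 176 - (-442) = 618
m × n = (-78, 552, 618)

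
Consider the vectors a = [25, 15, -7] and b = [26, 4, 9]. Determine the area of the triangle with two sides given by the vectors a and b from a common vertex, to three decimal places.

i: 15·9 - (-7)·4 = 135 - (-28) = 163
j: (-7)·26 - 25·9 = -182 - 225 = -407
k: 25·4 - 15·26 = 100 - 390 = -290
a × b = (163, -407, -290)
|a × b| = √(163² + (-407)² + (-290)²) = √276318 ≈ 525.6596
area = ½ · 525.6596 ≈ 262.830

262.830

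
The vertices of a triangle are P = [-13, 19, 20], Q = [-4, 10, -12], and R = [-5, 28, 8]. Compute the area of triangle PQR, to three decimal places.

PQ = (9, -9, -32),  PR = (8, 9, -12)
i: (-9)·(-12) - (-32)·9 = 108 - (-288) = 396
j: (-32)·8 - 9·(-12) = -256 - (-108) = -148
k: 9·9 - (-9)·8 = 81 - (-72) = 153
PQ × PR = (396, -148, 153)
|PQ × PR| = √202129 ≈ 449.5876
area = ½ · 449.5876 ≈ 224.794

224.794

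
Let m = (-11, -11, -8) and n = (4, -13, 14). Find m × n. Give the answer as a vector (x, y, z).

(-258, 122, 187)

i: (-11)·14 - (-8)·(-13) = -154 - 104 = -258
j: (-8)·4 - (-11)·14 = -32 - (-154) = 122
k: (-11)·(-13) - (-11)·4 = 143 - (-44) = 187
m × n = (-258, 122, 187)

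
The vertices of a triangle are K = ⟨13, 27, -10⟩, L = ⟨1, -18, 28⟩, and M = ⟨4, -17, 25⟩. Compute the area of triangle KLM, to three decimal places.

KL = (-12, -45, 38),  KM = (-9, -44, 35)
i: (-45)·35 - 38·(-44) = -1575 - (-1672) = 97
j: 38·(-9) - (-12)·35 = -342 - (-420) = 78
k: (-12)·(-44) - (-45)·(-9) = 528 - 405 = 123
KL × KM = (97, 78, 123)
|KL × KM| = √30622 ≈ 174.9914
area = ½ · 174.9914 ≈ 87.496

87.496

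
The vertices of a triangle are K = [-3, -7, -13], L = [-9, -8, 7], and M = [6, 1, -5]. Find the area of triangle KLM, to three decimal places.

KL = (-6, -1, 20),  KM = (9, 8, 8)
i: (-1)·8 - 20·8 = -8 - 160 = -168
j: 20·9 - (-6)·8 = 180 - (-48) = 228
k: (-6)·8 - (-1)·9 = -48 - (-9) = -39
KL × KM = (-168, 228, -39)
|KL × KM| = √81729 ≈ 285.8828
area = ½ · 285.8828 ≈ 142.941

142.941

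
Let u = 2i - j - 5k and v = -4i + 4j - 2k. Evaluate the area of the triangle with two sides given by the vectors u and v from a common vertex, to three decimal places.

i: (-1)·(-2) - (-5)·4 = 2 - (-20) = 22
j: (-5)·(-4) - 2·(-2) = 20 - (-4) = 24
k: 2·4 - (-1)·(-4) = 8 - 4 = 4
u × v = (22, 24, 4)
|u × v| = √(22² + 24² + 4²) = √1076 ≈ 32.8024
area = ½ · 32.8024 ≈ 16.401

16.401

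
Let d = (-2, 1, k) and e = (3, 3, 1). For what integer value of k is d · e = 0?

3

d · e = (-2)·3 + 1·3 + k·1 = -3 + 1k
Set equal to 0: 1k = 3, so k = 3.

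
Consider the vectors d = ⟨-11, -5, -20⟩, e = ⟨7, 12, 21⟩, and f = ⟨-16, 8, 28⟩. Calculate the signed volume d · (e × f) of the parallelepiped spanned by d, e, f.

e × f:
i: 12·28 - 21·8 = 336 - 168 = 168
j: 21·(-16) - 7·28 = -336 - 196 = -532
k: 7·8 - 12·(-16) = 56 - (-192) = 248
e × f = (168, -532, 248)
d · (e × f) = (-11)·168 + (-5)·(-532) + (-20)·248 = -1848 + 2660 - 4960 = -4148

-4148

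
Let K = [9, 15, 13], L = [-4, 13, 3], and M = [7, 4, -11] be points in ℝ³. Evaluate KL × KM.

KL = (-13, -2, -10)
KM = (-2, -11, -24)
i: (-2)·(-24) - (-10)·(-11) = 48 - 110 = -62
j: (-10)·(-2) - (-13)·(-24) = 20 - 312 = -292
k: (-13)·(-11) - (-2)·(-2) = 143 - 4 = 139
KL × KM = (-62, -292, 139)

(-62, -292, 139)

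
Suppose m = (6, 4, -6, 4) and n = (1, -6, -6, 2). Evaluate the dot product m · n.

m · n = 6·1 + 4·(-6) + (-6)·(-6) + 4·2 = 6 - 24 + 36 + 8 = 26

26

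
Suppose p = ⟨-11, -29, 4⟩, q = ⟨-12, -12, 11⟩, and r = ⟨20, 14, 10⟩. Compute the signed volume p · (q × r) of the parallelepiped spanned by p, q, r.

-6558

q × r:
i: (-12)·10 - 11·14 = -120 - 154 = -274
j: 11·20 - (-12)·10 = 220 - (-120) = 340
k: (-12)·14 - (-12)·20 = -168 - (-240) = 72
q × r = (-274, 340, 72)
p · (q × r) = (-11)·(-274) + (-29)·340 + 4·72 = 3014 - 9860 + 288 = -6558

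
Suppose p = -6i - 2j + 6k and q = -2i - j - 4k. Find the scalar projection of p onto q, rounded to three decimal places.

p · q = (-6)·(-2) + (-2)·(-1) + 6·(-4) = 12 + 2 - 24 = -10
|q| = √(4 + 1 + 16) = √21 ≈ 4.5826
comp_q p = -10 / √21 ≈ -2.182

-2.182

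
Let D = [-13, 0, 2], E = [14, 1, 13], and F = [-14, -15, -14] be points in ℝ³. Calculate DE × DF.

(149, 421, -404)

DE = (27, 1, 11)
DF = (-1, -15, -16)
i: 1·(-16) - 11·(-15) = -16 - (-165) = 149
j: 11·(-1) - 27·(-16) = -11 - (-432) = 421
k: 27·(-15) - 1·(-1) = -405 - (-1) = -404
DE × DF = (149, 421, -404)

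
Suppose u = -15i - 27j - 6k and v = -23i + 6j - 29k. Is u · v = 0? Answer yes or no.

u · v = (-15)·(-23) + (-27)·6 + (-6)·(-29) = 345 - 162 + 174 = 357
Nonzero, so the vectors are not orthogonal.

no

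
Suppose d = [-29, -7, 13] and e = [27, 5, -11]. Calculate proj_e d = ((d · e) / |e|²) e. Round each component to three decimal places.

d · e = (-29)·27 + (-7)·5 + 13·(-11) = -783 - 35 - 143 = -961
|e|² = 729 + 25 + 121 = 875
proj_e d = (-961/875) · (27, 5, -11) ≈ (-29.654, -5.491, 12.081)

(-29.654, -5.491, 12.081)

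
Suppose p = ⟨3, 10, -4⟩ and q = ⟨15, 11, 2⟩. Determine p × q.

(64, -66, -117)

i: 10·2 - (-4)·11 = 20 - (-44) = 64
j: (-4)·15 - 3·2 = -60 - 6 = -66
k: 3·11 - 10·15 = 33 - 150 = -117
p × q = (64, -66, -117)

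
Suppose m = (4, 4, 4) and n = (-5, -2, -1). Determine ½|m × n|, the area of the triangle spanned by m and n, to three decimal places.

i: 4·(-1) - 4·(-2) = -4 - (-8) = 4
j: 4·(-5) - 4·(-1) = -20 - (-4) = -16
k: 4·(-2) - 4·(-5) = -8 - (-20) = 12
m × n = (4, -16, 12)
|m × n| = √(4² + (-16)² + 12²) = √416 ≈ 20.3961
area = ½ · 20.3961 ≈ 10.198

10.198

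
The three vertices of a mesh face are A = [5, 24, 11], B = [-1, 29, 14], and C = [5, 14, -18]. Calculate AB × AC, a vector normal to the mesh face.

(-115, -174, 60)

AB = (-6, 5, 3)
AC = (0, -10, -29)
i: 5·(-29) - 3·(-10) = -145 - (-30) = -115
j: 3·0 - (-6)·(-29) = 0 - 174 = -174
k: (-6)·(-10) - 5·0 = 60 - 0 = 60
AB × AC = (-115, -174, 60)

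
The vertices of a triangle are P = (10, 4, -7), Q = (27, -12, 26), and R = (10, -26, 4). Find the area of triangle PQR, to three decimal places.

PQ = (17, -16, 33),  PR = (0, -30, 11)
i: (-16)·11 - 33·(-30) = -176 - (-990) = 814
j: 33·0 - 17·11 = 0 - 187 = -187
k: 17·(-30) - (-16)·0 = -510 - 0 = -510
PQ × PR = (814, -187, -510)
|PQ × PR| = √957665 ≈ 978.6036
area = ½ · 978.6036 ≈ 489.302

489.302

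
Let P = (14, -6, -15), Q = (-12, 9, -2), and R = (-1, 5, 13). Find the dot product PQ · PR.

919

PQ = Q − P = (-26, 15, 13)
PR = R − P = (-15, 11, 28)
PQ · PR = (-26)·(-15) + 15·11 + 13·28 = 390 + 165 + 364 = 919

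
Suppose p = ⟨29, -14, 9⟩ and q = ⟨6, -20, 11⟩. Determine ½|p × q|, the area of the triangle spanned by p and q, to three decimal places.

i: (-14)·11 - 9·(-20) = -154 - (-180) = 26
j: 9·6 - 29·11 = 54 - 319 = -265
k: 29·(-20) - (-14)·6 = -580 - (-84) = -496
p × q = (26, -265, -496)
|p × q| = √(26² + (-265)² + (-496)²) = √316917 ≈ 562.9538
area = ½ · 562.9538 ≈ 281.477

281.477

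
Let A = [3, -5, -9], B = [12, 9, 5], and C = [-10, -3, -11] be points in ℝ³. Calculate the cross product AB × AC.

AB = (9, 14, 14)
AC = (-13, 2, -2)
i: 14·(-2) - 14·2 = -28 - 28 = -56
j: 14·(-13) - 9·(-2) = -182 - (-18) = -164
k: 9·2 - 14·(-13) = 18 - (-182) = 200
AB × AC = (-56, -164, 200)

(-56, -164, 200)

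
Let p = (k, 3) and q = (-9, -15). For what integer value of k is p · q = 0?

p · q = k·(-9) + 3·(-15) = -45 - 9k
Set equal to 0: -9k = 45, so k = -5.

-5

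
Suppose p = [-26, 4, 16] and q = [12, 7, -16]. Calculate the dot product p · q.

-540

p · q = (-26)·12 + 4·7 + 16·(-16) = -312 + 28 - 256 = -540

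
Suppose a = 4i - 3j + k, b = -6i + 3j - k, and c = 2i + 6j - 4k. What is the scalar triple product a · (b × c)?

12

b × c:
i: 3·(-4) - (-1)·6 = -12 - (-6) = -6
j: (-1)·2 - (-6)·(-4) = -2 - 24 = -26
k: (-6)·6 - 3·2 = -36 - 6 = -42
b × c = (-6, -26, -42)
a · (b × c) = 4·(-6) + (-3)·(-26) + 1·(-42) = -24 + 78 - 42 = 12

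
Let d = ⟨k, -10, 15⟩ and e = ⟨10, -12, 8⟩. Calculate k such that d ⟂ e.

-24

d · e = k·10 + (-10)·(-12) + 15·8 = 240 + 10k
Set equal to 0: 10k = -240, so k = -24.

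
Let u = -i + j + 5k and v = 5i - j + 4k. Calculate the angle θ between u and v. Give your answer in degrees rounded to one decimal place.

u · v = (-1)·5 + 1·(-1) + 5·4 = -5 - 1 + 20 = 14
|u|² = 1 + 1 + 25 = 27,  |u| = √27 ≈ 5.196152
|v|² = 25 + 1 + 16 = 42,  |v| = √42 ≈ 6.480741
cos θ = 14 / (5.196152 · 6.480741) ≈ 0.41574
θ = arccos(0.41574) ≈ 65.4°

65.4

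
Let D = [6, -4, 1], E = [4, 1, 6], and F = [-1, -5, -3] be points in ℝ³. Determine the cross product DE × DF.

DE = (-2, 5, 5)
DF = (-7, -1, -4)
i: 5·(-4) - 5·(-1) = -20 - (-5) = -15
j: 5·(-7) - (-2)·(-4) = -35 - 8 = -43
k: (-2)·(-1) - 5·(-7) = 2 - (-35) = 37
DE × DF = (-15, -43, 37)

(-15, -43, 37)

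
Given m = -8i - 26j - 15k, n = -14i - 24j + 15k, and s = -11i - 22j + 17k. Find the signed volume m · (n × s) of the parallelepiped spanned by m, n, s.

-1934

n × s:
i: (-24)·17 - 15·(-22) = -408 - (-330) = -78
j: 15·(-11) - (-14)·17 = -165 - (-238) = 73
k: (-14)·(-22) - (-24)·(-11) = 308 - 264 = 44
n × s = (-78, 73, 44)
m · (n × s) = (-8)·(-78) + (-26)·73 + (-15)·44 = 624 - 1898 - 660 = -1934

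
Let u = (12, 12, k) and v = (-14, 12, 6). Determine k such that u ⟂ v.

4

u · v = 12·(-14) + 12·12 + k·6 = -24 + 6k
Set equal to 0: 6k = 24, so k = 4.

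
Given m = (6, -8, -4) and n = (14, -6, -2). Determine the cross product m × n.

(-8, -44, 76)

i: (-8)·(-2) - (-4)·(-6) = 16 - 24 = -8
j: (-4)·14 - 6·(-2) = -56 - (-12) = -44
k: 6·(-6) - (-8)·14 = -36 - (-112) = 76
m × n = (-8, -44, 76)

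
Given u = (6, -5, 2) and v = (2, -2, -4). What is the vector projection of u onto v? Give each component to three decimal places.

(1.167, -1.167, -2.333)

u · v = 6·2 + (-5)·(-2) + 2·(-4) = 12 + 10 - 8 = 14
|v|² = 4 + 4 + 16 = 24
proj_v u = (14/24) · (2, -2, -4) ≈ (1.167, -1.167, -2.333)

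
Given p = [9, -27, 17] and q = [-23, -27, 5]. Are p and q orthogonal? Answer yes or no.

p · q = 9·(-23) + (-27)·(-27) + 17·5 = -207 + 729 + 85 = 607
Nonzero, so the vectors are not orthogonal.

no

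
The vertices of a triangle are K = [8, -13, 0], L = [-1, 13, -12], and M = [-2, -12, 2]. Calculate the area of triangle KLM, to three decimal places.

KL = (-9, 26, -12),  KM = (-10, 1, 2)
i: 26·2 - (-12)·1 = 52 - (-12) = 64
j: (-12)·(-10) - (-9)·2 = 120 - (-18) = 138
k: (-9)·1 - 26·(-10) = -9 - (-260) = 251
KL × KM = (64, 138, 251)
|KL × KM| = √86141 ≈ 293.4979
area = ½ · 293.4979 ≈ 146.749

146.749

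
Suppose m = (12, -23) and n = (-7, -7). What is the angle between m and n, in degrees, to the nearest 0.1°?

72.6

m · n = 12·(-7) + (-23)·(-7) = -84 + 161 = 77
|m|² = 144 + 529 = 673,  |m| = √673 ≈ 25.942244
|n|² = 49 + 49 = 98,  |n| = √98 ≈ 9.899495
cos θ = 77 / (25.942244 · 9.899495) ≈ 0.29983
θ = arccos(0.29983) ≈ 72.6°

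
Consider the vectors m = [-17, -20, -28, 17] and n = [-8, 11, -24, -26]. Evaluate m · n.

m · n = (-17)·(-8) + (-20)·11 + (-28)·(-24) + 17·(-26) = 136 - 220 + 672 - 442 = 146

146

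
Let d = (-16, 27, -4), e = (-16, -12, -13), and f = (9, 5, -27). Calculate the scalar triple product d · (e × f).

e × f:
i: (-12)·(-27) - (-13)·5 = 324 - (-65) = 389
j: (-13)·9 - (-16)·(-27) = -117 - 432 = -549
k: (-16)·5 - (-12)·9 = -80 - (-108) = 28
e × f = (389, -549, 28)
d · (e × f) = (-16)·389 + 27·(-549) + (-4)·28 = -6224 - 14823 - 112 = -21159

-21159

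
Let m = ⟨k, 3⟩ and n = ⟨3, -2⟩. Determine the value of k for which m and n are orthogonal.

2

m · n = k·3 + 3·(-2) = -6 + 3k
Set equal to 0: 3k = 6, so k = 2.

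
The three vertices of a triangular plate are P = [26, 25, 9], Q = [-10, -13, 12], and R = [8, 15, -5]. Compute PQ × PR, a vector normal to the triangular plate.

PQ = (-36, -38, 3)
PR = (-18, -10, -14)
i: (-38)·(-14) - 3·(-10) = 532 - (-30) = 562
j: 3·(-18) - (-36)·(-14) = -54 - 504 = -558
k: (-36)·(-10) - (-38)·(-18) = 360 - 684 = -324
PQ × PR = (562, -558, -324)

(562, -558, -324)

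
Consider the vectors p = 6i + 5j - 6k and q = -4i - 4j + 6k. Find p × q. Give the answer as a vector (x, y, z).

(6, -12, -4)

i: 5·6 - (-6)·(-4) = 30 - 24 = 6
j: (-6)·(-4) - 6·6 = 24 - 36 = -12
k: 6·(-4) - 5·(-4) = -24 - (-20) = -4
p × q = (6, -12, -4)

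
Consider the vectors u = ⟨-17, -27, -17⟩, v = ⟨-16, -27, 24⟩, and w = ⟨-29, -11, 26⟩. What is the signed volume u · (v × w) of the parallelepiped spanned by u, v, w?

25325

v × w:
i: (-27)·26 - 24·(-11) = -702 - (-264) = -438
j: 24·(-29) - (-16)·26 = -696 - (-416) = -280
k: (-16)·(-11) - (-27)·(-29) = 176 - 783 = -607
v × w = (-438, -280, -607)
u · (v × w) = (-17)·(-438) + (-27)·(-280) + (-17)·(-607) = 7446 + 7560 + 10319 = 25325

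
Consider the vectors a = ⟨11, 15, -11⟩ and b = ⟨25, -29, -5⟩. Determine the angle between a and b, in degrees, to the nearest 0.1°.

a · b = 11·25 + 15·(-29) + (-11)·(-5) = 275 - 435 + 55 = -105
|a|² = 121 + 225 + 121 = 467,  |a| = √467 ≈ 21.610183
|b|² = 625 + 841 + 25 = 1491,  |b| = √1491 ≈ 38.613469
cos θ = -105 / (21.610183 · 38.613469) ≈ -0.12583
θ = arccos(-0.12583) ≈ 97.2°

97.2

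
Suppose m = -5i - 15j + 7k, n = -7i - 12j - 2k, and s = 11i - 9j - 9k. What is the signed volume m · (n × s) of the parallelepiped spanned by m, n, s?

n × s:
i: (-12)·(-9) - (-2)·(-9) = 108 - 18 = 90
j: (-2)·11 - (-7)·(-9) = -22 - 63 = -85
k: (-7)·(-9) - (-12)·11 = 63 - (-132) = 195
n × s = (90, -85, 195)
m · (n × s) = (-5)·90 + (-15)·(-85) + 7·195 = -450 + 1275 + 1365 = 2190

2190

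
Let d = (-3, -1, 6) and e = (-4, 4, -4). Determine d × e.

(-20, -36, -16)

i: (-1)·(-4) - 6·4 = 4 - 24 = -20
j: 6·(-4) - (-3)·(-4) = -24 - 12 = -36
k: (-3)·4 - (-1)·(-4) = -12 - 4 = -16
d × e = (-20, -36, -16)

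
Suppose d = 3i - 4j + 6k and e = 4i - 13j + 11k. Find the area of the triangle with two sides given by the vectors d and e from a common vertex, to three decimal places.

i: (-4)·11 - 6·(-13) = -44 - (-78) = 34
j: 6·4 - 3·11 = 24 - 33 = -9
k: 3·(-13) - (-4)·4 = -39 - (-16) = -23
d × e = (34, -9, -23)
|d × e| = √(34² + (-9)² + (-23)²) = √1766 ≈ 42.0238
area = ½ · 42.0238 ≈ 21.012

21.012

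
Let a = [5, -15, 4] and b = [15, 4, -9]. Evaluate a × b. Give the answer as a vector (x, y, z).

i: (-15)·(-9) - 4·4 = 135 - 16 = 119
j: 4·15 - 5·(-9) = 60 - (-45) = 105
k: 5·4 - (-15)·15 = 20 - (-225) = 245
a × b = (119, 105, 245)

(119, 105, 245)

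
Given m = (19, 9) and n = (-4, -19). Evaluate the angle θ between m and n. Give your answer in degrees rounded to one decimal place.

m · n = 19·(-4) + 9·(-19) = -76 - 171 = -247
|m|² = 361 + 81 = 442,  |m| = √442 ≈ 21.023796
|n|² = 16 + 361 = 377,  |n| = √377 ≈ 19.416488
cos θ = -247 / (21.023796 · 19.416488) ≈ -0.60508
θ = arccos(-0.60508) ≈ 127.2°

127.2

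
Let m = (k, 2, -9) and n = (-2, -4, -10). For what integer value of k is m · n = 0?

41

m · n = k·(-2) + 2·(-4) + (-9)·(-10) = 82 - 2k
Set equal to 0: -2k = -82, so k = 41.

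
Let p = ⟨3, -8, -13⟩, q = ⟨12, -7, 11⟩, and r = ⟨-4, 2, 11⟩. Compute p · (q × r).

q × r:
i: (-7)·11 - 11·2 = -77 - 22 = -99
j: 11·(-4) - 12·11 = -44 - 132 = -176
k: 12·2 - (-7)·(-4) = 24 - 28 = -4
q × r = (-99, -176, -4)
p · (q × r) = 3·(-99) + (-8)·(-176) + (-13)·(-4) = -297 + 1408 + 52 = 1163

1163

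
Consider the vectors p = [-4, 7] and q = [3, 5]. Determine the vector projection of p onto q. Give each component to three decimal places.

p · q = (-4)·3 + 7·5 = -12 + 35 = 23
|q|² = 9 + 25 = 34
proj_q p = (23/34) · (3, 5) ≈ (2.029, 3.382)

(2.029, 3.382)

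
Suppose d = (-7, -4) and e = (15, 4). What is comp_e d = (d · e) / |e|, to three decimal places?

d · e = (-7)·15 + (-4)·4 = -105 - 16 = -121
|e| = √(225 + 16) = √241 ≈ 15.5242
comp_e d = -121 / √241 ≈ -7.794

-7.794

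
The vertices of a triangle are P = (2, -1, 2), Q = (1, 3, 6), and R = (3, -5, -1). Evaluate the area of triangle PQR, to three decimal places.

2.062

PQ = (-1, 4, 4),  PR = (1, -4, -3)
i: 4·(-3) - 4·(-4) = -12 - (-16) = 4
j: 4·1 - (-1)·(-3) = 4 - 3 = 1
k: (-1)·(-4) - 4·1 = 4 - 4 = 0
PQ × PR = (4, 1, 0)
|PQ × PR| = √17 ≈ 4.1231
area = ½ · 4.1231 ≈ 2.062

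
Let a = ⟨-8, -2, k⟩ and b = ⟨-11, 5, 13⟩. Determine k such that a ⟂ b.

-6

a · b = (-8)·(-11) + (-2)·5 + k·13 = 78 + 13k
Set equal to 0: 13k = -78, so k = -6.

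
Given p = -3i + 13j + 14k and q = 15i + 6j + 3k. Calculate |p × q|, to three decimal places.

i: 13·3 - 14·6 = 39 - 84 = -45
j: 14·15 - (-3)·3 = 210 - (-9) = 219
k: (-3)·6 - 13·15 = -18 - 195 = -213
p × q = (-45, 219, -213)
|p × q| = √((-45)² + 219² + (-213)²) = √95355 ≈ 308.7960

308.796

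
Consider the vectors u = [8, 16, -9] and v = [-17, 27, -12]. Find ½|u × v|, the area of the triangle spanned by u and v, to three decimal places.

275.112

i: 16·(-12) - (-9)·27 = -192 - (-243) = 51
j: (-9)·(-17) - 8·(-12) = 153 - (-96) = 249
k: 8·27 - 16·(-17) = 216 - (-272) = 488
u × v = (51, 249, 488)
|u × v| = √(51² + 249² + 488²) = √302746 ≈ 550.2236
area = ½ · 550.2236 ≈ 275.112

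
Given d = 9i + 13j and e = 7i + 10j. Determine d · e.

d · e = 9·7 + 13·10 = 63 + 130 = 193

193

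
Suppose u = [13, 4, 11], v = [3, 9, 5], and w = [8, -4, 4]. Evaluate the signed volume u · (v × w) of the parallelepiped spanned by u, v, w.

-84

v × w:
i: 9·4 - 5·(-4) = 36 - (-20) = 56
j: 5·8 - 3·4 = 40 - 12 = 28
k: 3·(-4) - 9·8 = -12 - 72 = -84
v × w = (56, 28, -84)
u · (v × w) = 13·56 + 4·28 + 11·(-84) = 728 + 112 - 924 = -84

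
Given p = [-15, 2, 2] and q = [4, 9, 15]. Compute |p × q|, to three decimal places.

i: 2·15 - 2·9 = 30 - 18 = 12
j: 2·4 - (-15)·15 = 8 - (-225) = 233
k: (-15)·9 - 2·4 = -135 - 8 = -143
p × q = (12, 233, -143)
|p × q| = √(12² + 233² + (-143)²) = √74882 ≈ 273.6458

273.646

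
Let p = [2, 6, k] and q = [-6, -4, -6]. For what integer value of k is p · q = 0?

-6

p · q = 2·(-6) + 6·(-4) + k·(-6) = -36 - 6k
Set equal to 0: -6k = 36, so k = -6.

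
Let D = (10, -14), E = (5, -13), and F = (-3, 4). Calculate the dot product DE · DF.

83

DE = E − D = (-5, 1)
DF = F − D = (-13, 18)
DE · DF = (-5)·(-13) + 1·18 = 65 + 18 = 83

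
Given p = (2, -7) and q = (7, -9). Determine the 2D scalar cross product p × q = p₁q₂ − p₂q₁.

2·(-9) - (-7)·7 = -18 - (-49) = 31

31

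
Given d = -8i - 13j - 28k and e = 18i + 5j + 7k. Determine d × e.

i: (-13)·7 - (-28)·5 = -91 - (-140) = 49
j: (-28)·18 - (-8)·7 = -504 - (-56) = -448
k: (-8)·5 - (-13)·18 = -40 - (-234) = 194
d × e = (49, -448, 194)

(49, -448, 194)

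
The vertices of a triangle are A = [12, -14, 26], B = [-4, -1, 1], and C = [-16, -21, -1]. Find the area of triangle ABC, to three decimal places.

AB = (-16, 13, -25),  AC = (-28, -7, -27)
i: 13·(-27) - (-25)·(-7) = -351 - 175 = -526
j: (-25)·(-28) - (-16)·(-27) = 700 - 432 = 268
k: (-16)·(-7) - 13·(-28) = 112 - (-364) = 476
AB × AC = (-526, 268, 476)
|AB × AC| = √575076 ≈ 758.3377
area = ½ · 758.3377 ≈ 379.169

379.169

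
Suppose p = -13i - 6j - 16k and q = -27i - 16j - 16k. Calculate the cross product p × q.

i: (-6)·(-16) - (-16)·(-16) = 96 - 256 = -160
j: (-16)·(-27) - (-13)·(-16) = 432 - 208 = 224
k: (-13)·(-16) - (-6)·(-27) = 208 - 162 = 46
p × q = (-160, 224, 46)

(-160, 224, 46)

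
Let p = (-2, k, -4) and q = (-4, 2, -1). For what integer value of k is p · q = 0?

-6

p · q = (-2)·(-4) + k·2 + (-4)·(-1) = 12 + 2k
Set equal to 0: 2k = -12, so k = -6.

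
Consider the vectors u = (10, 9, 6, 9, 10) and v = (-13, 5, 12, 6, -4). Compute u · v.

1

u · v = 10·(-13) + 9·5 + 6·12 + 9·6 + 10·(-4) = -130 + 45 + 72 + 54 - 40 = 1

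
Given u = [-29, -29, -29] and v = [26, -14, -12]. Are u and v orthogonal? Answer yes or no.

yes

u · v = (-29)·26 + (-29)·(-14) + (-29)·(-12) = -754 + 406 + 348 = 0
Zero, so the vectors are orthogonal.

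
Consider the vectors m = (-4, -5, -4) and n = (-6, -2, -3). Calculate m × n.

(7, 12, -22)

i: (-5)·(-3) - (-4)·(-2) = 15 - 8 = 7
j: (-4)·(-6) - (-4)·(-3) = 24 - 12 = 12
k: (-4)·(-2) - (-5)·(-6) = 8 - 30 = -22
m × n = (7, 12, -22)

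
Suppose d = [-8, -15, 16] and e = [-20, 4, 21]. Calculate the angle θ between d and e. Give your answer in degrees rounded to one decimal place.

50.4

d · e = (-8)·(-20) + (-15)·4 + 16·21 = 160 - 60 + 336 = 436
|d|² = 64 + 225 + 256 = 545,  |d| = √545 ≈ 23.345235
|e|² = 400 + 16 + 441 = 857,  |e| = √857 ≈ 29.274562
cos θ = 436 / (23.345235 · 29.274562) ≈ 0.63797
θ = arccos(0.63797) ≈ 50.4°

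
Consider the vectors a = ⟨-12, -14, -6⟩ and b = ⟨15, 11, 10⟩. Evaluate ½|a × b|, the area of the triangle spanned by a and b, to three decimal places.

i: (-14)·10 - (-6)·11 = -140 - (-66) = -74
j: (-6)·15 - (-12)·10 = -90 - (-120) = 30
k: (-12)·11 - (-14)·15 = -132 - (-210) = 78
a × b = (-74, 30, 78)
|a × b| = √((-74)² + 30² + 78²) = √12460 ≈ 111.6244
area = ½ · 111.6244 ≈ 55.812

55.812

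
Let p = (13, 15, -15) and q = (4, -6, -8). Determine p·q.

82

p · q = 13·4 + 15·(-6) + (-15)·(-8) = 52 - 90 + 120 = 82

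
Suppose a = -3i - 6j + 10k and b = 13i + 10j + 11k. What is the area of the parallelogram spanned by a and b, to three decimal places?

237.548

i: (-6)·11 - 10·10 = -66 - 100 = -166
j: 10·13 - (-3)·11 = 130 - (-33) = 163
k: (-3)·10 - (-6)·13 = -30 - (-78) = 48
a × b = (-166, 163, 48)
|a × b| = √((-166)² + 163² + 48²) = √56429 ≈ 237.5479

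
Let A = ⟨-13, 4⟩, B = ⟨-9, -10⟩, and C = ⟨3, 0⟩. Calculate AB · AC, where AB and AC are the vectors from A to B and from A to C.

120

AB = B − A = (4, -14)
AC = C − A = (16, -4)
AB · AC = 4·16 + (-14)·(-4) = 64 + 56 = 120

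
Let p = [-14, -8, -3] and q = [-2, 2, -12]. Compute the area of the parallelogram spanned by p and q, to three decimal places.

i: (-8)·(-12) - (-3)·2 = 96 - (-6) = 102
j: (-3)·(-2) - (-14)·(-12) = 6 - 168 = -162
k: (-14)·2 - (-8)·(-2) = -28 - 16 = -44
p × q = (102, -162, -44)
|p × q| = √(102² + (-162)² + (-44)²) = √38584 ≈ 196.4281

196.428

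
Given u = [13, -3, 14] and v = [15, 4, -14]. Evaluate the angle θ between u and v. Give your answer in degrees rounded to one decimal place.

u · v = 13·15 + (-3)·4 + 14·(-14) = 195 - 12 - 196 = -13
|u|² = 169 + 9 + 196 = 374,  |u| = √374 ≈ 19.339080
|v|² = 225 + 16 + 196 = 437,  |v| = √437 ≈ 20.904545
cos θ = -13 / (19.339080 · 20.904545) ≈ -0.03216
θ = arccos(-0.03216) ≈ 91.8°

91.8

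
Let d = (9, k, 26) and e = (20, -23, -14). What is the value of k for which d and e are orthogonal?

-8

d · e = 9·20 + k·(-23) + 26·(-14) = -184 - 23k
Set equal to 0: -23k = 184, so k = -8.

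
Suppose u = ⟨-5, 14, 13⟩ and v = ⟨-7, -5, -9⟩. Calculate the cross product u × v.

(-61, -136, 123)

i: 14·(-9) - 13·(-5) = -126 - (-65) = -61
j: 13·(-7) - (-5)·(-9) = -91 - 45 = -136
k: (-5)·(-5) - 14·(-7) = 25 - (-98) = 123
u × v = (-61, -136, 123)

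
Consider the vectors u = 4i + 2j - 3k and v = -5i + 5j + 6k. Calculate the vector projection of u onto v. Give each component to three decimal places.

u · v = 4·(-5) + 2·5 + (-3)·6 = -20 + 10 - 18 = -28
|v|² = 25 + 25 + 36 = 86
proj_v u = (-28/86) · (-5, 5, 6) ≈ (1.628, -1.628, -1.953)

(1.628, -1.628, -1.953)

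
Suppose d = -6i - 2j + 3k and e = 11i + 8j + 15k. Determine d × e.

(-54, 123, -26)

i: (-2)·15 - 3·8 = -30 - 24 = -54
j: 3·11 - (-6)·15 = 33 - (-90) = 123
k: (-6)·8 - (-2)·11 = -48 - (-22) = -26
d × e = (-54, 123, -26)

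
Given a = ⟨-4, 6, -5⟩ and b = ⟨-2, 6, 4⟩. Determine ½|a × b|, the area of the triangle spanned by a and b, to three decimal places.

30.561

i: 6·4 - (-5)·6 = 24 - (-30) = 54
j: (-5)·(-2) - (-4)·4 = 10 - (-16) = 26
k: (-4)·6 - 6·(-2) = -24 - (-12) = -12
a × b = (54, 26, -12)
|a × b| = √(54² + 26² + (-12)²) = √3736 ≈ 61.1228
area = ½ · 61.1228 ≈ 30.561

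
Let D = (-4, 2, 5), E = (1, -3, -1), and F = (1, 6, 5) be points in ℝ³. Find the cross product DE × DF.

(24, -30, 45)

DE = (5, -5, -6)
DF = (5, 4, 0)
i: (-5)·0 - (-6)·4 = 0 - (-24) = 24
j: (-6)·5 - 5·0 = -30 - 0 = -30
k: 5·4 - (-5)·5 = 20 - (-25) = 45
DE × DF = (24, -30, 45)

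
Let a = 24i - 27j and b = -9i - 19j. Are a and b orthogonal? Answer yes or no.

no

a · b = 24·(-9) + (-27)·(-19) = -216 + 513 = 297
Nonzero, so the vectors are not orthogonal.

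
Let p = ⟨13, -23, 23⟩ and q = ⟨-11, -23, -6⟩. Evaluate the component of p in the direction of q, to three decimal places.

p · q = 13·(-11) + (-23)·(-23) + 23·(-6) = -143 + 529 - 138 = 248
|q| = √(121 + 529 + 36) = √686 ≈ 26.1916
comp_q p = 248 / √686 ≈ 9.469

9.469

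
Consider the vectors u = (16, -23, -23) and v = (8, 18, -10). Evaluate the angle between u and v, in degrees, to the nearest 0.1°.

u · v = 16·8 + (-23)·18 + (-23)·(-10) = 128 - 414 + 230 = -56
|u|² = 256 + 529 + 529 = 1314,  |u| = √1314 ≈ 36.249138
|v|² = 64 + 324 + 100 = 488,  |v| = √488 ≈ 22.090722
cos θ = -56 / (36.249138 · 22.090722) ≈ -0.06993
θ = arccos(-0.06993) ≈ 94.0°

94.0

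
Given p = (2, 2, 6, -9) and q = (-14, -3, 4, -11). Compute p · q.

p · q = 2·(-14) + 2·(-3) + 6·4 + (-9)·(-11) = -28 - 6 + 24 + 99 = 89

89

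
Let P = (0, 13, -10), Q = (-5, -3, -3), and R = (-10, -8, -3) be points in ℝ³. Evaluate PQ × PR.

(35, -35, -55)

PQ = (-5, -16, 7)
PR = (-10, -21, 7)
i: (-16)·7 - 7·(-21) = -112 - (-147) = 35
j: 7·(-10) - (-5)·7 = -70 - (-35) = -35
k: (-5)·(-21) - (-16)·(-10) = 105 - 160 = -55
PQ × PR = (35, -35, -55)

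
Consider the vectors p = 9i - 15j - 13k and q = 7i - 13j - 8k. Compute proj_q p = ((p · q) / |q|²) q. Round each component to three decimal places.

(8.986, -16.688, -10.270)

p · q = 9·7 + (-15)·(-13) + (-13)·(-8) = 63 + 195 + 104 = 362
|q|² = 49 + 169 + 64 = 282
proj_q p = (362/282) · (7, -13, -8) ≈ (8.986, -16.688, -10.270)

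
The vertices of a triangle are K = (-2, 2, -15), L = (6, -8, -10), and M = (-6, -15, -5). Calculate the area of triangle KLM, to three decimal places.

101.490

KL = (8, -10, 5),  KM = (-4, -17, 10)
i: (-10)·10 - 5·(-17) = -100 - (-85) = -15
j: 5·(-4) - 8·10 = -20 - 80 = -100
k: 8·(-17) - (-10)·(-4) = -136 - 40 = -176
KL × KM = (-15, -100, -176)
|KL × KM| = √41201 ≈ 202.9803
area = ½ · 202.9803 ≈ 101.490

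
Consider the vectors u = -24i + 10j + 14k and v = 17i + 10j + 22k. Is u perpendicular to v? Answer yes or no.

yes

u · v = (-24)·17 + 10·10 + 14·22 = -408 + 100 + 308 = 0
Zero, so the vectors are orthogonal.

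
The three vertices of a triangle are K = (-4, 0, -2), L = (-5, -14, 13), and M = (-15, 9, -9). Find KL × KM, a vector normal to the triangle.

KL = (-1, -14, 15)
KM = (-11, 9, -7)
i: (-14)·(-7) - 15·9 = 98 - 135 = -37
j: 15·(-11) - (-1)·(-7) = -165 - 7 = -172
k: (-1)·9 - (-14)·(-11) = -9 - 154 = -163
KL × KM = (-37, -172, -163)

(-37, -172, -163)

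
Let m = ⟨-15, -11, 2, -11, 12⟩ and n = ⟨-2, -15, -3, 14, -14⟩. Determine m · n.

-133

m · n = (-15)·(-2) + (-11)·(-15) + 2·(-3) + (-11)·14 + 12·(-14) = 30 + 165 - 6 - 154 - 168 = -133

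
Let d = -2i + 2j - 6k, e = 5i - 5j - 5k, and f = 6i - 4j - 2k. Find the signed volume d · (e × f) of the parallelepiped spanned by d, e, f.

-80

e × f:
i: (-5)·(-2) - (-5)·(-4) = 10 - 20 = -10
j: (-5)·6 - 5·(-2) = -30 - (-10) = -20
k: 5·(-4) - (-5)·6 = -20 - (-30) = 10
e × f = (-10, -20, 10)
d · (e × f) = (-2)·(-10) + 2·(-20) + (-6)·10 = 20 - 40 - 60 = -80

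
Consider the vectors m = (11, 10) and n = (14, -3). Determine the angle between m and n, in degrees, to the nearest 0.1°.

54.4

m · n = 11·14 + 10·(-3) = 154 - 30 = 124
|m|² = 121 + 100 = 221,  |m| = √221 ≈ 14.866069
|n|² = 196 + 9 = 205,  |n| = √205 ≈ 14.317821
cos θ = 124 / (14.866069 · 14.317821) ≈ 0.58257
θ = arccos(0.58257) ≈ 54.4°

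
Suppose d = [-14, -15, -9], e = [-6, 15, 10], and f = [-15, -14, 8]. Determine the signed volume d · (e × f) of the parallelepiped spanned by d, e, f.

-4891

e × f:
i: 15·8 - 10·(-14) = 120 - (-140) = 260
j: 10·(-15) - (-6)·8 = -150 - (-48) = -102
k: (-6)·(-14) - 15·(-15) = 84 - (-225) = 309
e × f = (260, -102, 309)
d · (e × f) = (-14)·260 + (-15)·(-102) + (-9)·309 = -3640 + 1530 - 2781 = -4891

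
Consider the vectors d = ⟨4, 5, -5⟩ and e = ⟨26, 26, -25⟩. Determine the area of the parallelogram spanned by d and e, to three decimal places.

i: 5·(-25) - (-5)·26 = -125 - (-130) = 5
j: (-5)·26 - 4·(-25) = -130 - (-100) = -30
k: 4·26 - 5·26 = 104 - 130 = -26
d × e = (5, -30, -26)
|d × e| = √(5² + (-30)² + (-26)²) = √1601 ≈ 40.0125

40.012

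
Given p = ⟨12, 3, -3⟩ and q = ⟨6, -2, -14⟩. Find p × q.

(-48, 150, -42)

i: 3·(-14) - (-3)·(-2) = -42 - 6 = -48
j: (-3)·6 - 12·(-14) = -18 - (-168) = 150
k: 12·(-2) - 3·6 = -24 - 18 = -42
p × q = (-48, 150, -42)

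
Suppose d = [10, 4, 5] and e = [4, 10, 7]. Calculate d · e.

d · e = 10·4 + 4·10 + 5·7 = 40 + 40 + 35 = 115

115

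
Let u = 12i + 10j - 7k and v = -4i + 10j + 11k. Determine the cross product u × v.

(180, -104, 160)

i: 10·11 - (-7)·10 = 110 - (-70) = 180
j: (-7)·(-4) - 12·11 = 28 - 132 = -104
k: 12·10 - 10·(-4) = 120 - (-40) = 160
u × v = (180, -104, 160)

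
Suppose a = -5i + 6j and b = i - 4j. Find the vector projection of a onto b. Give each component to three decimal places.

a · b = (-5)·1 + 6·(-4) = -5 - 24 = -29
|b|² = 1 + 16 = 17
proj_b a = (-29/17) · (1, -4) ≈ (-1.706, 6.824)

(-1.706, 6.824)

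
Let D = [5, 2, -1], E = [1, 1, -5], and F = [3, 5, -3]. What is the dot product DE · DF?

DE = E − D = (-4, -1, -4)
DF = F − D = (-2, 3, -2)
DE · DF = (-4)·(-2) + (-1)·3 + (-4)·(-2) = 8 - 3 + 8 = 13

13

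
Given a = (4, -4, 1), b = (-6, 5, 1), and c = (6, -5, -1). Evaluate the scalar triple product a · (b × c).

b × c:
i: 5·(-1) - 1·(-5) = -5 - (-5) = 0
j: 1·6 - (-6)·(-1) = 6 - 6 = 0
k: (-6)·(-5) - 5·6 = 30 - 30 = 0
b × c = (0, 0, 0)
a · (b × c) = 4·0 + (-4)·0 + 1·0 = 0 + 0 + 0 = 0

0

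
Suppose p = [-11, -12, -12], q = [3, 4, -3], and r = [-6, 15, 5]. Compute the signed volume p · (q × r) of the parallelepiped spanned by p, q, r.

-1579

q × r:
i: 4·5 - (-3)·15 = 20 - (-45) = 65
j: (-3)·(-6) - 3·5 = 18 - 15 = 3
k: 3·15 - 4·(-6) = 45 - (-24) = 69
q × r = (65, 3, 69)
p · (q × r) = (-11)·65 + (-12)·3 + (-12)·69 = -715 - 36 - 828 = -1579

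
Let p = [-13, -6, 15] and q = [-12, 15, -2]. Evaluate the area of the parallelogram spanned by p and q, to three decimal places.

i: (-6)·(-2) - 15·15 = 12 - 225 = -213
j: 15·(-12) - (-13)·(-2) = -180 - 26 = -206
k: (-13)·15 - (-6)·(-12) = -195 - 72 = -267
p × q = (-213, -206, -267)
|p × q| = √((-213)² + (-206)² + (-267)²) = √159094 ≈ 398.8659

398.866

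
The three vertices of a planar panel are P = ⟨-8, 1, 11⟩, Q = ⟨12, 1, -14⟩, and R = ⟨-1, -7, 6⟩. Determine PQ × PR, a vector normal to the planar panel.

(-200, -75, -160)

PQ = (20, 0, -25)
PR = (7, -8, -5)
i: 0·(-5) - (-25)·(-8) = 0 - 200 = -200
j: (-25)·7 - 20·(-5) = -175 - (-100) = -75
k: 20·(-8) - 0·7 = -160 - 0 = -160
PQ × PR = (-200, -75, -160)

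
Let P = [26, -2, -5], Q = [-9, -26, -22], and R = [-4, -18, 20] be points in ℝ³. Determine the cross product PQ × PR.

(-872, 1385, -160)

PQ = (-35, -24, -17)
PR = (-30, -16, 25)
i: (-24)·25 - (-17)·(-16) = -600 - 272 = -872
j: (-17)·(-30) - (-35)·25 = 510 - (-875) = 1385
k: (-35)·(-16) - (-24)·(-30) = 560 - 720 = -160
PQ × PR = (-872, 1385, -160)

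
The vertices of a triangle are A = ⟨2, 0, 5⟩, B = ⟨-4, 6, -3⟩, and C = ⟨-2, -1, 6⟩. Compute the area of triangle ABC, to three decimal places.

AB = (-6, 6, -8),  AC = (-4, -1, 1)
i: 6·1 - (-8)·(-1) = 6 - 8 = -2
j: (-8)·(-4) - (-6)·1 = 32 - (-6) = 38
k: (-6)·(-1) - 6·(-4) = 6 - (-24) = 30
AB × AC = (-2, 38, 30)
|AB × AC| = √2348 ≈ 48.4562
area = ½ · 48.4562 ≈ 24.228

24.228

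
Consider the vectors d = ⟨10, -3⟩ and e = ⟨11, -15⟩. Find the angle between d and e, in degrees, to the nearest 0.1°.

d · e = 10·11 + (-3)·(-15) = 110 + 45 = 155
|d|² = 100 + 9 = 109,  |d| = √109 ≈ 10.440307
|e|² = 121 + 225 = 346,  |e| = √346 ≈ 18.601075
cos θ = 155 / (10.440307 · 18.601075) ≈ 0.79814
θ = arccos(0.79814) ≈ 37.0°

37.0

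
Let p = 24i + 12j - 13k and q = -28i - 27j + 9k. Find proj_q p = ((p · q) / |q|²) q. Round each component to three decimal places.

p · q = 24·(-28) + 12·(-27) + (-13)·9 = -672 - 324 - 117 = -1113
|q|² = 784 + 729 + 81 = 1594
proj_q p = (-1113/1594) · (-28, -27, 9) ≈ (19.551, 18.853, -6.284)

(19.551, 18.853, -6.284)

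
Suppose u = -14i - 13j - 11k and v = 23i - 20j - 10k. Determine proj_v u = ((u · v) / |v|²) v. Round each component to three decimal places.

(1.073, -0.933, -0.466)

u · v = (-14)·23 + (-13)·(-20) + (-11)·(-10) = -322 + 260 + 110 = 48
|v|² = 529 + 400 + 100 = 1029
proj_v u = (48/1029) · (23, -20, -10) ≈ (1.073, -0.933, -0.466)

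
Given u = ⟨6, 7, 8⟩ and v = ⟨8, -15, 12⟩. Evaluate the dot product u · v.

u · v = 6·8 + 7·(-15) + 8·12 = 48 - 105 + 96 = 39

39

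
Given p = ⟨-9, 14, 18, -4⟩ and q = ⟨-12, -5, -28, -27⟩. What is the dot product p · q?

p · q = (-9)·(-12) + 14·(-5) + 18·(-28) + (-4)·(-27) = 108 - 70 - 504 + 108 = -358

-358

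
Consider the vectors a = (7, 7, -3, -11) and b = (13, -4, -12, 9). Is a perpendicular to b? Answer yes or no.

a · b = 7·13 + 7·(-4) + (-3)·(-12) + (-11)·9 = 91 - 28 + 36 - 99 = 0
Zero, so the vectors are orthogonal.

yes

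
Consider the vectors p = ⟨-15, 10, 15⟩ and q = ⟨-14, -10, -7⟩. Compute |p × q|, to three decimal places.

i: 10·(-7) - 15·(-10) = -70 - (-150) = 80
j: 15·(-14) - (-15)·(-7) = -210 - 105 = -315
k: (-15)·(-10) - 10·(-14) = 150 - (-140) = 290
p × q = (80, -315, 290)
|p × q| = √(80² + (-315)² + 290²) = √189725 ≈ 435.5743

435.574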